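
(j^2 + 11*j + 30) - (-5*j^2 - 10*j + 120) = 6*j^2 + 21*j - 90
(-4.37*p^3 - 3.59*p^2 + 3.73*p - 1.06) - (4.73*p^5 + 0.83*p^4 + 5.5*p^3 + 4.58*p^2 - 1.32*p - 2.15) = -4.73*p^5 - 0.83*p^4 - 9.87*p^3 - 8.17*p^2 + 5.05*p + 1.09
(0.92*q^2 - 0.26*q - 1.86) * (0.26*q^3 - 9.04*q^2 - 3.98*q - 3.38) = 0.2392*q^5 - 8.3844*q^4 - 1.7948*q^3 + 14.7396*q^2 + 8.2816*q + 6.2868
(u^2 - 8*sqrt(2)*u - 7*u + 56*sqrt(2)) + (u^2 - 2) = 2*u^2 - 8*sqrt(2)*u - 7*u - 2 + 56*sqrt(2)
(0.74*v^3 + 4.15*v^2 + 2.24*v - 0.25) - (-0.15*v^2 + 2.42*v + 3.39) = 0.74*v^3 + 4.3*v^2 - 0.18*v - 3.64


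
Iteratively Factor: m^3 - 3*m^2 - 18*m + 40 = (m + 4)*(m^2 - 7*m + 10) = (m - 2)*(m + 4)*(m - 5)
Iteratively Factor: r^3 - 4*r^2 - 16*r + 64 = (r + 4)*(r^2 - 8*r + 16) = (r - 4)*(r + 4)*(r - 4)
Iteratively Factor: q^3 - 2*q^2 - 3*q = (q + 1)*(q^2 - 3*q) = (q - 3)*(q + 1)*(q)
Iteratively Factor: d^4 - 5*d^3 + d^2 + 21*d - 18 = (d + 2)*(d^3 - 7*d^2 + 15*d - 9) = (d - 3)*(d + 2)*(d^2 - 4*d + 3) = (d - 3)*(d - 1)*(d + 2)*(d - 3)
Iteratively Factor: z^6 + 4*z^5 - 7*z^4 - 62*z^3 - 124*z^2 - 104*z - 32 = (z + 2)*(z^5 + 2*z^4 - 11*z^3 - 40*z^2 - 44*z - 16) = (z + 2)^2*(z^4 - 11*z^2 - 18*z - 8) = (z + 1)*(z + 2)^2*(z^3 - z^2 - 10*z - 8) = (z + 1)*(z + 2)^3*(z^2 - 3*z - 4) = (z - 4)*(z + 1)*(z + 2)^3*(z + 1)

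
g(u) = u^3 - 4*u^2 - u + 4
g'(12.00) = 335.00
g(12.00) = 1144.00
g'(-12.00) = 527.00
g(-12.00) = -2288.00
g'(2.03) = -4.88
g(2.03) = -6.15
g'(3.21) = 4.23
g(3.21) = -7.35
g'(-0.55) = 4.31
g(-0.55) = 3.17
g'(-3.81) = 73.03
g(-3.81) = -105.56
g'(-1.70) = 21.27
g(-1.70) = -10.77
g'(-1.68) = 20.91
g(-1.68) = -10.35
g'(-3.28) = 57.52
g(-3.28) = -71.04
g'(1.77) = -5.76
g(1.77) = -4.76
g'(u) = 3*u^2 - 8*u - 1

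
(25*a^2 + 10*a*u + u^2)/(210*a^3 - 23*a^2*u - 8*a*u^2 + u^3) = (5*a + u)/(42*a^2 - 13*a*u + u^2)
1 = 1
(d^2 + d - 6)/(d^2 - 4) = (d + 3)/(d + 2)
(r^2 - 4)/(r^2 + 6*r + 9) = (r^2 - 4)/(r^2 + 6*r + 9)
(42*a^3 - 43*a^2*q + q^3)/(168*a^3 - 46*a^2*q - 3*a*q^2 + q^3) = (-a + q)/(-4*a + q)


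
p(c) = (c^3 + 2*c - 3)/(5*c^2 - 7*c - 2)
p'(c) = (7 - 10*c)*(c^3 + 2*c - 3)/(5*c^2 - 7*c - 2)^2 + (3*c^2 + 2)/(5*c^2 - 7*c - 2) = (5*c^4 - 14*c^3 - 16*c^2 + 30*c - 25)/(25*c^4 - 70*c^3 + 29*c^2 + 28*c + 4)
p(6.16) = 1.68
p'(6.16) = 0.17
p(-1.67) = -0.47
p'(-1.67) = -0.03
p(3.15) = 1.35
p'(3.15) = -0.05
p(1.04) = -0.05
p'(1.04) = -1.40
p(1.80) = 4.02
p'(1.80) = -20.31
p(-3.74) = -0.67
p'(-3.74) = 0.15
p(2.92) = 1.37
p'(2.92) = -0.14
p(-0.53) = -1.35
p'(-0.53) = -4.42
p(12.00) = 2.76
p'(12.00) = 0.19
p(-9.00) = -1.61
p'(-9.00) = 0.19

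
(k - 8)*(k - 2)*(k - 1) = k^3 - 11*k^2 + 26*k - 16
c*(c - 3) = c^2 - 3*c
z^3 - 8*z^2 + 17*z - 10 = (z - 5)*(z - 2)*(z - 1)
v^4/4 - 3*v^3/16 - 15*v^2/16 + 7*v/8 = v*(v/4 + 1/2)*(v - 7/4)*(v - 1)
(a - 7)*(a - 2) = a^2 - 9*a + 14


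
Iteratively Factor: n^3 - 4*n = (n)*(n^2 - 4) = n*(n - 2)*(n + 2)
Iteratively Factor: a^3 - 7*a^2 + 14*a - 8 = (a - 4)*(a^2 - 3*a + 2) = (a - 4)*(a - 2)*(a - 1)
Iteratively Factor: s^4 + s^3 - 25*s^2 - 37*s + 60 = (s + 4)*(s^3 - 3*s^2 - 13*s + 15) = (s - 1)*(s + 4)*(s^2 - 2*s - 15) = (s - 1)*(s + 3)*(s + 4)*(s - 5)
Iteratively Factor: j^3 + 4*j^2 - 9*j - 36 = (j + 4)*(j^2 - 9) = (j - 3)*(j + 4)*(j + 3)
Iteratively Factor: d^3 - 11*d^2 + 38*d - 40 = (d - 5)*(d^2 - 6*d + 8) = (d - 5)*(d - 4)*(d - 2)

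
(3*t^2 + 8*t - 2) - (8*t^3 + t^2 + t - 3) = -8*t^3 + 2*t^2 + 7*t + 1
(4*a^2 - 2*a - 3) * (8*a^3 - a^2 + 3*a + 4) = 32*a^5 - 20*a^4 - 10*a^3 + 13*a^2 - 17*a - 12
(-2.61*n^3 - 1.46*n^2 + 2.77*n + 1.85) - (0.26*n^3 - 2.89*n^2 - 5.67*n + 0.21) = -2.87*n^3 + 1.43*n^2 + 8.44*n + 1.64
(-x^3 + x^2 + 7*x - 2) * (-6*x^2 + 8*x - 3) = 6*x^5 - 14*x^4 - 31*x^3 + 65*x^2 - 37*x + 6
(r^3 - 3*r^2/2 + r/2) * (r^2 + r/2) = r^5 - r^4 - r^3/4 + r^2/4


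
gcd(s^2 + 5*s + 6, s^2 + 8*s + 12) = s + 2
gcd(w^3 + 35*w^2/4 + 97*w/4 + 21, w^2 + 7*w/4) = w + 7/4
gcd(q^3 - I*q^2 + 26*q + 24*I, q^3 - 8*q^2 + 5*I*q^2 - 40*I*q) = 1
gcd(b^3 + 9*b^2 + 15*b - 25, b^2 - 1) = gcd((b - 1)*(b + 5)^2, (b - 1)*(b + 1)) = b - 1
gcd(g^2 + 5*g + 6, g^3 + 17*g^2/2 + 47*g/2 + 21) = g^2 + 5*g + 6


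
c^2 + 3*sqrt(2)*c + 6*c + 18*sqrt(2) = (c + 6)*(c + 3*sqrt(2))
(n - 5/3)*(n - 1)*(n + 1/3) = n^3 - 7*n^2/3 + 7*n/9 + 5/9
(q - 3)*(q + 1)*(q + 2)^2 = q^4 + 2*q^3 - 7*q^2 - 20*q - 12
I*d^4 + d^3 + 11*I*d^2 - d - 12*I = (d + 1)*(d - 4*I)*(d + 3*I)*(I*d - I)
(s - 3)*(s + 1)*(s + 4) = s^3 + 2*s^2 - 11*s - 12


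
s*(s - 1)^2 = s^3 - 2*s^2 + s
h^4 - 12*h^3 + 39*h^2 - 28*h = h*(h - 7)*(h - 4)*(h - 1)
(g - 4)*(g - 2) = g^2 - 6*g + 8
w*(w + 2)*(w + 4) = w^3 + 6*w^2 + 8*w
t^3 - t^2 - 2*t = t*(t - 2)*(t + 1)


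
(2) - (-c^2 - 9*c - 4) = c^2 + 9*c + 6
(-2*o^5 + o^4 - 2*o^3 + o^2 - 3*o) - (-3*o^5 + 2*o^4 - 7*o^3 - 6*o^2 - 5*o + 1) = o^5 - o^4 + 5*o^3 + 7*o^2 + 2*o - 1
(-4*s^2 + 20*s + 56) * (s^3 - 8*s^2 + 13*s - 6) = -4*s^5 + 52*s^4 - 156*s^3 - 164*s^2 + 608*s - 336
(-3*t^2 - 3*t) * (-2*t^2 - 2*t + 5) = 6*t^4 + 12*t^3 - 9*t^2 - 15*t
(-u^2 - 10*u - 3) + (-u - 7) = -u^2 - 11*u - 10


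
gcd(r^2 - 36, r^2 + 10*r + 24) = r + 6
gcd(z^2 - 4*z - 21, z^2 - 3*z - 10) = 1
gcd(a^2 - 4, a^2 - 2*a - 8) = a + 2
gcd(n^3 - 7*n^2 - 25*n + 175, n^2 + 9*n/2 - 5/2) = n + 5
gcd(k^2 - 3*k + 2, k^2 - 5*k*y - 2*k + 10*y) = k - 2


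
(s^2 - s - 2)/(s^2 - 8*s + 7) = (s^2 - s - 2)/(s^2 - 8*s + 7)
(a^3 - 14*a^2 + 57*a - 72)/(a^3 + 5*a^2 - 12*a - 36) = (a^2 - 11*a + 24)/(a^2 + 8*a + 12)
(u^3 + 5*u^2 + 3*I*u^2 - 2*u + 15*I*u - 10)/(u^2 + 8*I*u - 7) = (u^2 + u*(5 + 2*I) + 10*I)/(u + 7*I)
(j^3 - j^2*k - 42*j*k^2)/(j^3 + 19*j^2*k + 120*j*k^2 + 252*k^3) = j*(j - 7*k)/(j^2 + 13*j*k + 42*k^2)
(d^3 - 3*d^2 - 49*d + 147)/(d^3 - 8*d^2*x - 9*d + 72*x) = (49 - d^2)/(-d^2 + 8*d*x - 3*d + 24*x)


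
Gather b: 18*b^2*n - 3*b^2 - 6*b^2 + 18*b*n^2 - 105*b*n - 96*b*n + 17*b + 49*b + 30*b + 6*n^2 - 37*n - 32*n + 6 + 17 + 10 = b^2*(18*n - 9) + b*(18*n^2 - 201*n + 96) + 6*n^2 - 69*n + 33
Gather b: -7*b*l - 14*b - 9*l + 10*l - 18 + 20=b*(-7*l - 14) + l + 2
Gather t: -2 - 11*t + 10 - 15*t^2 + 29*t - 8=-15*t^2 + 18*t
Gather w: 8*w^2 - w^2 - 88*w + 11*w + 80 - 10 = 7*w^2 - 77*w + 70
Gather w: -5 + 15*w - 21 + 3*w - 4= 18*w - 30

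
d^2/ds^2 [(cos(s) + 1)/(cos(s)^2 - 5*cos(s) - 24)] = (9*sin(s)^4*cos(s) + 9*sin(s)^4 - 13*sin(s)^2 + 1747*cos(s)/4 + 135*cos(3*s)/4 - cos(5*s)/2 + 146)/(sin(s)^2 + 5*cos(s) + 23)^3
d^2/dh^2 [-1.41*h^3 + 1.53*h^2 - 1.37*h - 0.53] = 3.06 - 8.46*h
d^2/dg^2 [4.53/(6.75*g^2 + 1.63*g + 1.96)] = (-412.79625*g^2 - 99.68265*g + 4.53*(13.5*g + 1.63)*(27.0*g + 3.26) - 119.8638)/(6.75*g^2 + 1.63*g + 1.96)^3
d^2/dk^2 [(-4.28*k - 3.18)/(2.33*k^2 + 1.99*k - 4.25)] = (-(4.28*k + 3.18)*(4.66*k + 1.99)*(9.32*k + 3.98) + (59.8344*k + 31.8532)*(2.33*k^2 + 1.99*k - 4.25))/(2.33*k^2 + 1.99*k - 4.25)^3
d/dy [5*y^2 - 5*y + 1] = 10*y - 5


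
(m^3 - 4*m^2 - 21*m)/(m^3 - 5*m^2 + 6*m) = (m^2 - 4*m - 21)/(m^2 - 5*m + 6)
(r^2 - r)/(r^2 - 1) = r/(r + 1)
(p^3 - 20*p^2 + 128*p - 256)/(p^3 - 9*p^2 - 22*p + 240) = (p^2 - 12*p + 32)/(p^2 - p - 30)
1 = 1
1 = 1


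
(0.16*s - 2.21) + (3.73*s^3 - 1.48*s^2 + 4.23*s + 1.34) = 3.73*s^3 - 1.48*s^2 + 4.39*s - 0.87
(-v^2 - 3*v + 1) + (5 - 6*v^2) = -7*v^2 - 3*v + 6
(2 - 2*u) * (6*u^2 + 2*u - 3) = -12*u^3 + 8*u^2 + 10*u - 6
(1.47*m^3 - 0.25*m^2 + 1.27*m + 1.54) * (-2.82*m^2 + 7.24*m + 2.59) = -4.1454*m^5 + 11.3478*m^4 - 1.5841*m^3 + 4.2045*m^2 + 14.4389*m + 3.9886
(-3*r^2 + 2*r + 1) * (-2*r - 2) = 6*r^3 + 2*r^2 - 6*r - 2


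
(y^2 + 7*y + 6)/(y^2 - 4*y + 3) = (y^2 + 7*y + 6)/(y^2 - 4*y + 3)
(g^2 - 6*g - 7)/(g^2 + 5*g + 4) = (g - 7)/(g + 4)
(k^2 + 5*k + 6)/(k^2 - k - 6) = (k + 3)/(k - 3)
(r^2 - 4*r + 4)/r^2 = 1 - 4/r + 4/r^2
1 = 1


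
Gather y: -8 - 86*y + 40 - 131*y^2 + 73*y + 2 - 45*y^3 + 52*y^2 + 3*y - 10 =-45*y^3 - 79*y^2 - 10*y + 24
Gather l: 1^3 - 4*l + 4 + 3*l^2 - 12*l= 3*l^2 - 16*l + 5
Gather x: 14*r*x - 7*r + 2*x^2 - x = -7*r + 2*x^2 + x*(14*r - 1)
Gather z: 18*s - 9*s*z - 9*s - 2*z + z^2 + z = 9*s + z^2 + z*(-9*s - 1)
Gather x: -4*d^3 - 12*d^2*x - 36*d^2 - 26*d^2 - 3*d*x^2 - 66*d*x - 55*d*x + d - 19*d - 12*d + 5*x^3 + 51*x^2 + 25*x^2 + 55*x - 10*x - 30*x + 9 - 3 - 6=-4*d^3 - 62*d^2 - 30*d + 5*x^3 + x^2*(76 - 3*d) + x*(-12*d^2 - 121*d + 15)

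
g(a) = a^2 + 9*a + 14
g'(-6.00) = -3.00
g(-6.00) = -4.00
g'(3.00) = 15.00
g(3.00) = 50.00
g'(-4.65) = -0.30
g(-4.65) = -6.23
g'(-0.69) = 7.62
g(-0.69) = 8.27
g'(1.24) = 11.48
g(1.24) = 26.70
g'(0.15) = 9.30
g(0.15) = 15.37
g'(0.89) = 10.78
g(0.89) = 22.80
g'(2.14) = 13.28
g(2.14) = 37.84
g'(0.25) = 9.50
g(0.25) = 16.31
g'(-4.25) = 0.50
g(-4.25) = -6.19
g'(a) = 2*a + 9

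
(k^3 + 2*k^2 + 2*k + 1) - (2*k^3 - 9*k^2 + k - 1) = -k^3 + 11*k^2 + k + 2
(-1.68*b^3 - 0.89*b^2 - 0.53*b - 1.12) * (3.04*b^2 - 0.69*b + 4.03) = -5.1072*b^5 - 1.5464*b^4 - 7.7675*b^3 - 6.6258*b^2 - 1.3631*b - 4.5136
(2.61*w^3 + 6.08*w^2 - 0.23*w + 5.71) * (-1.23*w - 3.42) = -3.2103*w^4 - 16.4046*w^3 - 20.5107*w^2 - 6.2367*w - 19.5282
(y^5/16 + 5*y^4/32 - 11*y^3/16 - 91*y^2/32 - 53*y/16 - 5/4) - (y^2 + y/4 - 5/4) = y^5/16 + 5*y^4/32 - 11*y^3/16 - 123*y^2/32 - 57*y/16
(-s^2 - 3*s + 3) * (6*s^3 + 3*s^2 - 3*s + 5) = -6*s^5 - 21*s^4 + 12*s^3 + 13*s^2 - 24*s + 15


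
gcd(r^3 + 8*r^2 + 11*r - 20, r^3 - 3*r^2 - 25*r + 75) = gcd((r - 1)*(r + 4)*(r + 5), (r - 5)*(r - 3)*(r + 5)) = r + 5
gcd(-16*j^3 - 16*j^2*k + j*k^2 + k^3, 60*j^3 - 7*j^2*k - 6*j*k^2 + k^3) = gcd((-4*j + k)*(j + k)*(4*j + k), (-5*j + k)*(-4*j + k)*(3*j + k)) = 4*j - k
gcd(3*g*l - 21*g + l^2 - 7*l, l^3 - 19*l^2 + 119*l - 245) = l - 7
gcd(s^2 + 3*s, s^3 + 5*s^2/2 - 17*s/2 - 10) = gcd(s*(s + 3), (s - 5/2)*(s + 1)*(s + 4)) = 1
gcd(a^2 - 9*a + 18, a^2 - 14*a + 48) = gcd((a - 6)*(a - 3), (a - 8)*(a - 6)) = a - 6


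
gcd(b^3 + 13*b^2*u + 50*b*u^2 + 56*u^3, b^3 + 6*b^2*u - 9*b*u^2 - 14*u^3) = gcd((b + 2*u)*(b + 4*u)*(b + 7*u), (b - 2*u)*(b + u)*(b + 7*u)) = b + 7*u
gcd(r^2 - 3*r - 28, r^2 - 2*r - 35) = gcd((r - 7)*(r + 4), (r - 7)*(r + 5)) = r - 7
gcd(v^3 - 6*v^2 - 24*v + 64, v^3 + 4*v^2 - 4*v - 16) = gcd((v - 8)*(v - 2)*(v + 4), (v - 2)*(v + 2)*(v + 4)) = v^2 + 2*v - 8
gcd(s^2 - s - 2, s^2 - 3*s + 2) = s - 2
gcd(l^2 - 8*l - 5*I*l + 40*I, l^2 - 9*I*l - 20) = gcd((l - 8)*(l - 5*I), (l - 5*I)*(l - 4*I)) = l - 5*I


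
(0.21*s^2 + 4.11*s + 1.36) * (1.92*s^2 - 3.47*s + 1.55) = 0.4032*s^4 + 7.1625*s^3 - 11.325*s^2 + 1.6513*s + 2.108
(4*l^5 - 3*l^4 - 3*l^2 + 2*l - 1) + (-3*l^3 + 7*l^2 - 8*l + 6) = 4*l^5 - 3*l^4 - 3*l^3 + 4*l^2 - 6*l + 5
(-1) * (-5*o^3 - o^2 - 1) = 5*o^3 + o^2 + 1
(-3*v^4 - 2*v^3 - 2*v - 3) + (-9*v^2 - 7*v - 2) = -3*v^4 - 2*v^3 - 9*v^2 - 9*v - 5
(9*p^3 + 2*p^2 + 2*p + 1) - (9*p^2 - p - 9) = 9*p^3 - 7*p^2 + 3*p + 10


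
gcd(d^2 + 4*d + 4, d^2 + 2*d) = d + 2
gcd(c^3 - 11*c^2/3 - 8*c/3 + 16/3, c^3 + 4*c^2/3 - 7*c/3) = c - 1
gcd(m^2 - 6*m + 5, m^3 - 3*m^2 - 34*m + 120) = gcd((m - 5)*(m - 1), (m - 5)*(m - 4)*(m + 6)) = m - 5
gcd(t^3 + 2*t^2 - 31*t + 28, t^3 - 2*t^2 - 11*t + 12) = t^2 - 5*t + 4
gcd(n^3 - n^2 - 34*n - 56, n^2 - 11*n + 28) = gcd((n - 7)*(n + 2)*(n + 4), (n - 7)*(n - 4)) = n - 7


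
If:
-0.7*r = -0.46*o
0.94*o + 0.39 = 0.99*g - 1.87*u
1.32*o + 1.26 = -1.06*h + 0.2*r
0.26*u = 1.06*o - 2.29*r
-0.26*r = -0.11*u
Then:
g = 0.39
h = -1.19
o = 0.00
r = 0.00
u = 0.00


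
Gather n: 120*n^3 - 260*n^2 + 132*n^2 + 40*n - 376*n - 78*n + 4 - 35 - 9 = 120*n^3 - 128*n^2 - 414*n - 40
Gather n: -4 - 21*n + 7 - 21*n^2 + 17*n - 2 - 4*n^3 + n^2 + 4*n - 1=-4*n^3 - 20*n^2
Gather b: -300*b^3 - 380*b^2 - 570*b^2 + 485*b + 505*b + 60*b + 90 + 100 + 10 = -300*b^3 - 950*b^2 + 1050*b + 200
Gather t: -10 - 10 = -20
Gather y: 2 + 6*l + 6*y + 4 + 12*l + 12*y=18*l + 18*y + 6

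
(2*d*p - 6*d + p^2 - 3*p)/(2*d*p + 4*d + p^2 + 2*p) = (p - 3)/(p + 2)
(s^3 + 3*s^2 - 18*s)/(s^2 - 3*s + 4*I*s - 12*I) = s*(s + 6)/(s + 4*I)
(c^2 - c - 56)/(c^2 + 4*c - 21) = (c - 8)/(c - 3)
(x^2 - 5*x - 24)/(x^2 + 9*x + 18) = (x - 8)/(x + 6)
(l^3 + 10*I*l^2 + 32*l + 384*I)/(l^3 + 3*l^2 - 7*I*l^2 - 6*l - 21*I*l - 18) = (l^2 + 16*I*l - 64)/(l^2 + l*(3 - I) - 3*I)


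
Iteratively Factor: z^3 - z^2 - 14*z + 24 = (z - 3)*(z^2 + 2*z - 8) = (z - 3)*(z + 4)*(z - 2)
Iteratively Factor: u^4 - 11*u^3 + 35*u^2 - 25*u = (u)*(u^3 - 11*u^2 + 35*u - 25) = u*(u - 5)*(u^2 - 6*u + 5) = u*(u - 5)^2*(u - 1)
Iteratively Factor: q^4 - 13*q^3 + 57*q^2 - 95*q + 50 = (q - 1)*(q^3 - 12*q^2 + 45*q - 50) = (q - 5)*(q - 1)*(q^2 - 7*q + 10) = (q - 5)^2*(q - 1)*(q - 2)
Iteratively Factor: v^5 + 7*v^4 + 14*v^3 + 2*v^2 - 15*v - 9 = (v + 1)*(v^4 + 6*v^3 + 8*v^2 - 6*v - 9) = (v + 1)*(v + 3)*(v^3 + 3*v^2 - v - 3) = (v + 1)^2*(v + 3)*(v^2 + 2*v - 3) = (v + 1)^2*(v + 3)^2*(v - 1)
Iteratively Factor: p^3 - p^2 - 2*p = (p + 1)*(p^2 - 2*p) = (p - 2)*(p + 1)*(p)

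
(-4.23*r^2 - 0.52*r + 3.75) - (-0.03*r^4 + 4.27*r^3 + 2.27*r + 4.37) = 0.03*r^4 - 4.27*r^3 - 4.23*r^2 - 2.79*r - 0.62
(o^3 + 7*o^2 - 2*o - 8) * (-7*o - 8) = -7*o^4 - 57*o^3 - 42*o^2 + 72*o + 64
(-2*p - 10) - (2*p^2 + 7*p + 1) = -2*p^2 - 9*p - 11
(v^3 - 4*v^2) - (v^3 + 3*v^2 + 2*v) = -7*v^2 - 2*v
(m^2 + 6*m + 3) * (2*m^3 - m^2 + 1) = 2*m^5 + 11*m^4 - 2*m^2 + 6*m + 3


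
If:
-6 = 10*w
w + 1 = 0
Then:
No Solution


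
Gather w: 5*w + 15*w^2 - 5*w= 15*w^2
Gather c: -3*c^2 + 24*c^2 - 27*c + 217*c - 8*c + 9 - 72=21*c^2 + 182*c - 63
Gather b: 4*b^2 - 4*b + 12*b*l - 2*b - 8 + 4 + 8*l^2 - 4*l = 4*b^2 + b*(12*l - 6) + 8*l^2 - 4*l - 4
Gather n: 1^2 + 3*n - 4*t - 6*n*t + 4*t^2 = n*(3 - 6*t) + 4*t^2 - 4*t + 1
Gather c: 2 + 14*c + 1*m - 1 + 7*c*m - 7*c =c*(7*m + 7) + m + 1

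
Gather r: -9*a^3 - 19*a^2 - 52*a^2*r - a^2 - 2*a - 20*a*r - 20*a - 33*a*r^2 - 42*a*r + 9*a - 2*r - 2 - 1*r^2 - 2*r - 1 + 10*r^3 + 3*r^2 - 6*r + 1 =-9*a^3 - 20*a^2 - 13*a + 10*r^3 + r^2*(2 - 33*a) + r*(-52*a^2 - 62*a - 10) - 2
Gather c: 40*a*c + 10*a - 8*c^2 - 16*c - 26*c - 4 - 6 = 10*a - 8*c^2 + c*(40*a - 42) - 10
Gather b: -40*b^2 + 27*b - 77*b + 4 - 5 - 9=-40*b^2 - 50*b - 10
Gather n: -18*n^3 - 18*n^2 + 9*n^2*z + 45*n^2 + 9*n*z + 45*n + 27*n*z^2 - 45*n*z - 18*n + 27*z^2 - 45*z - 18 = -18*n^3 + n^2*(9*z + 27) + n*(27*z^2 - 36*z + 27) + 27*z^2 - 45*z - 18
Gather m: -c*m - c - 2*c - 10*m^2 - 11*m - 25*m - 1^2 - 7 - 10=-3*c - 10*m^2 + m*(-c - 36) - 18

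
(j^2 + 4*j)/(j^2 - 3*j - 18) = j*(j + 4)/(j^2 - 3*j - 18)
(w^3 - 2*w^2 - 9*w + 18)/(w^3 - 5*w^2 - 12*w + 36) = (w - 3)/(w - 6)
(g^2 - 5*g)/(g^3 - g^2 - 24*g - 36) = g*(5 - g)/(-g^3 + g^2 + 24*g + 36)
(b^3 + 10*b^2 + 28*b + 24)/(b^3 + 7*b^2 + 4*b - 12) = (b + 2)/(b - 1)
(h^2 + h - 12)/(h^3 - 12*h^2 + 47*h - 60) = (h + 4)/(h^2 - 9*h + 20)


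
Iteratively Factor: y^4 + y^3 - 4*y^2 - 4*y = (y - 2)*(y^3 + 3*y^2 + 2*y) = (y - 2)*(y + 1)*(y^2 + 2*y) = (y - 2)*(y + 1)*(y + 2)*(y)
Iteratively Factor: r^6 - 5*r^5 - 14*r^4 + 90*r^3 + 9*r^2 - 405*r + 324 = (r + 3)*(r^5 - 8*r^4 + 10*r^3 + 60*r^2 - 171*r + 108) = (r - 1)*(r + 3)*(r^4 - 7*r^3 + 3*r^2 + 63*r - 108) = (r - 1)*(r + 3)^2*(r^3 - 10*r^2 + 33*r - 36) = (r - 3)*(r - 1)*(r + 3)^2*(r^2 - 7*r + 12) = (r - 3)^2*(r - 1)*(r + 3)^2*(r - 4)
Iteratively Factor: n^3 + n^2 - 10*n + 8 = (n - 1)*(n^2 + 2*n - 8) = (n - 1)*(n + 4)*(n - 2)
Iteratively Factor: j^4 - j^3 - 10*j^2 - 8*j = (j + 2)*(j^3 - 3*j^2 - 4*j) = (j - 4)*(j + 2)*(j^2 + j) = (j - 4)*(j + 1)*(j + 2)*(j)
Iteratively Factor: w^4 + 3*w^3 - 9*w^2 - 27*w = (w - 3)*(w^3 + 6*w^2 + 9*w) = (w - 3)*(w + 3)*(w^2 + 3*w) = (w - 3)*(w + 3)^2*(w)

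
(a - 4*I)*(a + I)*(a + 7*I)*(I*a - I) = I*a^4 - 4*a^3 - I*a^3 + 4*a^2 + 25*I*a^2 - 28*a - 25*I*a + 28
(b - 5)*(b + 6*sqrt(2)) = b^2 - 5*b + 6*sqrt(2)*b - 30*sqrt(2)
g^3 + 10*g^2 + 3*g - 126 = (g - 3)*(g + 6)*(g + 7)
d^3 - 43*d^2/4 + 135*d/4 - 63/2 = (d - 6)*(d - 3)*(d - 7/4)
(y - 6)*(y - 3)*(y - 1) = y^3 - 10*y^2 + 27*y - 18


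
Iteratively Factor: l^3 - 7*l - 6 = (l - 3)*(l^2 + 3*l + 2) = (l - 3)*(l + 1)*(l + 2)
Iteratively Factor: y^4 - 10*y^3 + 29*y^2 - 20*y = (y - 5)*(y^3 - 5*y^2 + 4*y) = y*(y - 5)*(y^2 - 5*y + 4) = y*(y - 5)*(y - 1)*(y - 4)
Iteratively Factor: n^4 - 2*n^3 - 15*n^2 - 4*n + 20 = (n + 2)*(n^3 - 4*n^2 - 7*n + 10) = (n - 1)*(n + 2)*(n^2 - 3*n - 10) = (n - 1)*(n + 2)^2*(n - 5)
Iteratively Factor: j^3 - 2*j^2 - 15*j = (j - 5)*(j^2 + 3*j) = j*(j - 5)*(j + 3)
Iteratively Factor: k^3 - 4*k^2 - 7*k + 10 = (k - 5)*(k^2 + k - 2) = (k - 5)*(k - 1)*(k + 2)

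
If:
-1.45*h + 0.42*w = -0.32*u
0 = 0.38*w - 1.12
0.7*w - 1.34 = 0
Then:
No Solution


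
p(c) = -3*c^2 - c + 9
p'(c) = -6*c - 1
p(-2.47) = -6.83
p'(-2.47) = 13.82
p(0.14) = 8.80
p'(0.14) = -1.84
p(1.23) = 3.23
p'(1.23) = -8.38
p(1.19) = 3.56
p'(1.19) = -8.14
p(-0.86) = 7.64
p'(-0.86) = 4.16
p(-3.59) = -26.07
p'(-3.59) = 20.54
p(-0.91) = 7.43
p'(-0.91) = 4.46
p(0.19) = 8.70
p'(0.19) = -2.14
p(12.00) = -435.00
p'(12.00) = -73.00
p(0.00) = 9.00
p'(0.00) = -1.00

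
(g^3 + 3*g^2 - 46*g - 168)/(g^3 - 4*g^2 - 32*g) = (g^2 - g - 42)/(g*(g - 8))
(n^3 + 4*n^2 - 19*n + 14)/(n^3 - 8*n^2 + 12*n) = (n^2 + 6*n - 7)/(n*(n - 6))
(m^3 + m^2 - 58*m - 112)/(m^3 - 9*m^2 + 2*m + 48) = (m + 7)/(m - 3)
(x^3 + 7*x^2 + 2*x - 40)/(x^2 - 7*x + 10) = (x^2 + 9*x + 20)/(x - 5)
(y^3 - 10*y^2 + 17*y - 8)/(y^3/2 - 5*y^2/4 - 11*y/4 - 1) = 4*(-y^3 + 10*y^2 - 17*y + 8)/(-2*y^3 + 5*y^2 + 11*y + 4)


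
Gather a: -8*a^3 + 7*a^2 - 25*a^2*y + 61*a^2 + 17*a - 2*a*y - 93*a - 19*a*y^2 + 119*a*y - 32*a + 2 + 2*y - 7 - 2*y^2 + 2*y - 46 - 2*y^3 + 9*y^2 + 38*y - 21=-8*a^3 + a^2*(68 - 25*y) + a*(-19*y^2 + 117*y - 108) - 2*y^3 + 7*y^2 + 42*y - 72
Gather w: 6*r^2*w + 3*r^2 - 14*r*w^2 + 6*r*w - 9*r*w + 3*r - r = 3*r^2 - 14*r*w^2 + 2*r + w*(6*r^2 - 3*r)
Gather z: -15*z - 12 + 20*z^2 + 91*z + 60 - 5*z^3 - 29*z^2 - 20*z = -5*z^3 - 9*z^2 + 56*z + 48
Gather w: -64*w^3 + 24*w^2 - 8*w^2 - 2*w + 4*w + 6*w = -64*w^3 + 16*w^2 + 8*w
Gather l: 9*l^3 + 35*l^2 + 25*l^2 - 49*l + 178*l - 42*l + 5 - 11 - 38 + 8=9*l^3 + 60*l^2 + 87*l - 36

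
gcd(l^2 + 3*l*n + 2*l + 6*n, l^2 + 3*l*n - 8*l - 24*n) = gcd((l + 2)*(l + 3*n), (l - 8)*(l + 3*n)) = l + 3*n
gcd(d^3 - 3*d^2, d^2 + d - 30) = 1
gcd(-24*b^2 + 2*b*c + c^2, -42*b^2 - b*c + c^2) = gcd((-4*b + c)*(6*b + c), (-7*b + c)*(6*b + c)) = 6*b + c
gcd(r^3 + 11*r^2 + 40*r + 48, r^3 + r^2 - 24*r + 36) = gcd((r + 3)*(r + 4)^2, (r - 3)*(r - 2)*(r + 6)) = 1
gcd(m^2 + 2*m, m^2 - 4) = m + 2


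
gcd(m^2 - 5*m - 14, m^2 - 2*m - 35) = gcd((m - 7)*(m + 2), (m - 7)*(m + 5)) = m - 7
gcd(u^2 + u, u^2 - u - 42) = 1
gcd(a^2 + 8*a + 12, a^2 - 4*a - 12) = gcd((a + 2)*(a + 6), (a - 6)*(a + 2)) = a + 2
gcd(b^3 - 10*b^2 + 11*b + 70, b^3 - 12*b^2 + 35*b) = b^2 - 12*b + 35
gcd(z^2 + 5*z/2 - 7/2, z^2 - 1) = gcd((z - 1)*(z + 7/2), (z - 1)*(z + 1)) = z - 1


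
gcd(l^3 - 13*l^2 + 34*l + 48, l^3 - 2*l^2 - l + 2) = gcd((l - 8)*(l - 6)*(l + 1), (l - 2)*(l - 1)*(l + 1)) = l + 1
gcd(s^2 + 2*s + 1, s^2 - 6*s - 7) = s + 1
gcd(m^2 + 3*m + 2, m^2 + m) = m + 1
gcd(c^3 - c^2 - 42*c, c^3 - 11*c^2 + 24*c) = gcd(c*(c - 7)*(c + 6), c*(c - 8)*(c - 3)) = c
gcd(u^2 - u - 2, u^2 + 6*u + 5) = u + 1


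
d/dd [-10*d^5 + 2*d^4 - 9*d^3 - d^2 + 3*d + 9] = -50*d^4 + 8*d^3 - 27*d^2 - 2*d + 3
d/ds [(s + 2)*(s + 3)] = 2*s + 5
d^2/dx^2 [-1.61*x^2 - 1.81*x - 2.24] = -3.22000000000000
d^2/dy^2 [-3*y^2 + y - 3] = -6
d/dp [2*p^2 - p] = 4*p - 1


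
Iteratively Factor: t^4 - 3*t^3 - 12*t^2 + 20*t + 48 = (t + 2)*(t^3 - 5*t^2 - 2*t + 24) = (t - 4)*(t + 2)*(t^2 - t - 6) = (t - 4)*(t + 2)^2*(t - 3)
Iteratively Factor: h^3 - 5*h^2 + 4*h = (h - 4)*(h^2 - h) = (h - 4)*(h - 1)*(h)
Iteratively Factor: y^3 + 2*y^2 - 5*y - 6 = (y + 1)*(y^2 + y - 6) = (y - 2)*(y + 1)*(y + 3)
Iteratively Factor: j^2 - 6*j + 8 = (j - 4)*(j - 2)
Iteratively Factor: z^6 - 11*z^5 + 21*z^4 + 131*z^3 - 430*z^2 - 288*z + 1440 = (z + 2)*(z^5 - 13*z^4 + 47*z^3 + 37*z^2 - 504*z + 720) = (z - 3)*(z + 2)*(z^4 - 10*z^3 + 17*z^2 + 88*z - 240) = (z - 4)*(z - 3)*(z + 2)*(z^3 - 6*z^2 - 7*z + 60) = (z - 4)*(z - 3)*(z + 2)*(z + 3)*(z^2 - 9*z + 20) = (z - 4)^2*(z - 3)*(z + 2)*(z + 3)*(z - 5)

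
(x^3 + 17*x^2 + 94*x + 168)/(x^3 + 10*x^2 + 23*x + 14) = (x^2 + 10*x + 24)/(x^2 + 3*x + 2)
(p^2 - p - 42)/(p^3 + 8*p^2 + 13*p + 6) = (p - 7)/(p^2 + 2*p + 1)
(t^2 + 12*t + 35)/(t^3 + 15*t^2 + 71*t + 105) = 1/(t + 3)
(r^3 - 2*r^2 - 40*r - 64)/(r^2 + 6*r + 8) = r - 8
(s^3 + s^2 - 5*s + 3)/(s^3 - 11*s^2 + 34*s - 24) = (s^2 + 2*s - 3)/(s^2 - 10*s + 24)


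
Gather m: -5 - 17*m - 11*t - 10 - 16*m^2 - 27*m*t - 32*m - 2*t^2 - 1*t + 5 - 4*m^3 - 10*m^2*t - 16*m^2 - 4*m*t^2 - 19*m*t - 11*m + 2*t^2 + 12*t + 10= -4*m^3 + m^2*(-10*t - 32) + m*(-4*t^2 - 46*t - 60)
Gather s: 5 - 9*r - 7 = -9*r - 2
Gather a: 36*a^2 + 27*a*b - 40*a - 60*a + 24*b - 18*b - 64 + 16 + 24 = 36*a^2 + a*(27*b - 100) + 6*b - 24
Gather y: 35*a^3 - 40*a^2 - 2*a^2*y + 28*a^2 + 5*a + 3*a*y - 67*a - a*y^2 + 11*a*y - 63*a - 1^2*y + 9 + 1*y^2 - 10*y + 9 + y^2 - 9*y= 35*a^3 - 12*a^2 - 125*a + y^2*(2 - a) + y*(-2*a^2 + 14*a - 20) + 18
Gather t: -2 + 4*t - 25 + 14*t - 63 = 18*t - 90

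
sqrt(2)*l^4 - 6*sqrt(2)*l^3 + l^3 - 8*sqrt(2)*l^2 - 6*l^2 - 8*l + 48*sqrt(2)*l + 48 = (l - 6)*(l - 2*sqrt(2))*(l + 2*sqrt(2))*(sqrt(2)*l + 1)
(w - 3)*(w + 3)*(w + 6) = w^3 + 6*w^2 - 9*w - 54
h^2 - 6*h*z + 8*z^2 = (h - 4*z)*(h - 2*z)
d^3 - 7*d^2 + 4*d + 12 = (d - 6)*(d - 2)*(d + 1)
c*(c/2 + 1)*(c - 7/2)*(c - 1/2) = c^4/2 - c^3 - 25*c^2/8 + 7*c/4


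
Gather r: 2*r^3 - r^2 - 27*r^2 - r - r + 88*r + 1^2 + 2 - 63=2*r^3 - 28*r^2 + 86*r - 60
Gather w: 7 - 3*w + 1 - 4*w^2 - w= -4*w^2 - 4*w + 8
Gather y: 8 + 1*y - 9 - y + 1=0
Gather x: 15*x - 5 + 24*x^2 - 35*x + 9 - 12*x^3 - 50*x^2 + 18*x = -12*x^3 - 26*x^2 - 2*x + 4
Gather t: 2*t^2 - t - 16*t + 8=2*t^2 - 17*t + 8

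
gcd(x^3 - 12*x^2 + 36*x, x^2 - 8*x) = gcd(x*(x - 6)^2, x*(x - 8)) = x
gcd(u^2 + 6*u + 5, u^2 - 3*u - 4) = u + 1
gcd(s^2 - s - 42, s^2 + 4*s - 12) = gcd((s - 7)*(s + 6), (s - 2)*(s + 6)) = s + 6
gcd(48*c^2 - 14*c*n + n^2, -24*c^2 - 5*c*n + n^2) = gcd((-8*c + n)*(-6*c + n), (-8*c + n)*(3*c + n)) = 8*c - n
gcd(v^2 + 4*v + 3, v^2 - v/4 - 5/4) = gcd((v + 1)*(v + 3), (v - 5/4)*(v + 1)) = v + 1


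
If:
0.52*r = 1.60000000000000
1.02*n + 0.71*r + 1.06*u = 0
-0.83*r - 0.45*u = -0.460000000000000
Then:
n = 2.69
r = 3.08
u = -4.65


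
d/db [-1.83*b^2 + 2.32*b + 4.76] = 2.32 - 3.66*b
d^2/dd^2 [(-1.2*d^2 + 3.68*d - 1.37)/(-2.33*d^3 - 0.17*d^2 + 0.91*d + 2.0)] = (13.02936*d^6 - 119.870112*d^5 + 95.771388*d^4 + 71.52368*d^3 - 220.528908*d^2 + 29.526366*d + 26.195794)/(12.649337*d^9 + 2.768739*d^8 - 14.618886*d^7 - 34.731193*d^6 + 0.956321999999999*d^5 + 25.692531*d^4 + 29.062829*d^3 - 2.9286*d^2 - 10.92*d - 8.0)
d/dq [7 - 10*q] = -10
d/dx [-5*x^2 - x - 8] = -10*x - 1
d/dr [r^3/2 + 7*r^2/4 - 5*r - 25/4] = 3*r^2/2 + 7*r/2 - 5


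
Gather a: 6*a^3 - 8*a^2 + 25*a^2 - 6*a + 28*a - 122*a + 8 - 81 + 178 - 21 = 6*a^3 + 17*a^2 - 100*a + 84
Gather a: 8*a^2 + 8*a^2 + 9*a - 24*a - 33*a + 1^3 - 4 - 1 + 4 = 16*a^2 - 48*a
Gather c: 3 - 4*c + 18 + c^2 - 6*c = c^2 - 10*c + 21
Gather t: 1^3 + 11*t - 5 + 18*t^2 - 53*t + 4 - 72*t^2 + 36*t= -54*t^2 - 6*t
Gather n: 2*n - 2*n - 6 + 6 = 0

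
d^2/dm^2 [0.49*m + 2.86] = 0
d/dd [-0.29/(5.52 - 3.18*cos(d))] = 0.9222*sin(d)/(3.18*cos(d) - 5.52)^2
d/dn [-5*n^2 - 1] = -10*n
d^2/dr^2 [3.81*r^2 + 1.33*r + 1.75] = 7.62000000000000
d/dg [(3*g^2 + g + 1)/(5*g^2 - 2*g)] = (-11*g^2 - 10*g + 2)/(g^2*(25*g^2 - 20*g + 4))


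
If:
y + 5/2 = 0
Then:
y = -5/2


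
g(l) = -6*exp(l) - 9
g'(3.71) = -245.12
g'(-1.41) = -1.46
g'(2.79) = -97.69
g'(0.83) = -13.76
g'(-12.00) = 0.00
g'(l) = -6*exp(l)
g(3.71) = -254.12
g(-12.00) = -9.00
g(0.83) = -22.76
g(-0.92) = -11.39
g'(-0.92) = -2.39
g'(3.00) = -120.51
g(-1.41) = -10.46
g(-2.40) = -9.54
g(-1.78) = -10.01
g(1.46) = -34.84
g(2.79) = -106.69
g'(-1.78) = -1.01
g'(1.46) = -25.84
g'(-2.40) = -0.54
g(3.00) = -129.51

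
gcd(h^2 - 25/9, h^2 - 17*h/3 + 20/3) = h - 5/3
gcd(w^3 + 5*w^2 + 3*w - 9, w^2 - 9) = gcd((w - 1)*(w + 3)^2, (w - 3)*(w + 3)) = w + 3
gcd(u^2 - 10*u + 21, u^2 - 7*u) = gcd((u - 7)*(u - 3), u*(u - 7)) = u - 7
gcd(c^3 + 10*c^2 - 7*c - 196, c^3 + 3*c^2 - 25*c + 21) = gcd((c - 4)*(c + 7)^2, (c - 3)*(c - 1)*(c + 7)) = c + 7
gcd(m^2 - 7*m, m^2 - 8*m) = m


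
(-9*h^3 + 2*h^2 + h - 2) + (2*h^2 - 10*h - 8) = -9*h^3 + 4*h^2 - 9*h - 10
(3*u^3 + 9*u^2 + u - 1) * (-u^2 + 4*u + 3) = -3*u^5 + 3*u^4 + 44*u^3 + 32*u^2 - u - 3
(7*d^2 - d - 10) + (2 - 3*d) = 7*d^2 - 4*d - 8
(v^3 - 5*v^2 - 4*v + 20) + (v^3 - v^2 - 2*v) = 2*v^3 - 6*v^2 - 6*v + 20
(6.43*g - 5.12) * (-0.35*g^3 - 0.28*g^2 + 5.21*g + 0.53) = -2.2505*g^4 - 0.00840000000000019*g^3 + 34.9339*g^2 - 23.2673*g - 2.7136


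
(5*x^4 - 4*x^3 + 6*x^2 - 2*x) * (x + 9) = 5*x^5 + 41*x^4 - 30*x^3 + 52*x^2 - 18*x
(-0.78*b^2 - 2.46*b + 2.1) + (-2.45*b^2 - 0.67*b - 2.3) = -3.23*b^2 - 3.13*b - 0.2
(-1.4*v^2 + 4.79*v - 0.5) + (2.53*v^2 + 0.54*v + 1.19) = 1.13*v^2 + 5.33*v + 0.69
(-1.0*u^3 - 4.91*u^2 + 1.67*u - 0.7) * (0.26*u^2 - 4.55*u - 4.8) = -0.26*u^5 + 3.2734*u^4 + 27.5747*u^3 + 15.7875*u^2 - 4.831*u + 3.36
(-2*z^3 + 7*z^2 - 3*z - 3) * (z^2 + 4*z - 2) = -2*z^5 - z^4 + 29*z^3 - 29*z^2 - 6*z + 6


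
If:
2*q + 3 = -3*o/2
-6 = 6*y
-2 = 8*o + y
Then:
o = -1/8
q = -45/32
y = -1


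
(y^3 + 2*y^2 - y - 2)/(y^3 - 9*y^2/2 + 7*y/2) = 2*(y^2 + 3*y + 2)/(y*(2*y - 7))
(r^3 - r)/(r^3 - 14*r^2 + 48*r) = (r^2 - 1)/(r^2 - 14*r + 48)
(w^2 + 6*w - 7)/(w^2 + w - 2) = (w + 7)/(w + 2)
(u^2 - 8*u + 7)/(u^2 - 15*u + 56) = (u - 1)/(u - 8)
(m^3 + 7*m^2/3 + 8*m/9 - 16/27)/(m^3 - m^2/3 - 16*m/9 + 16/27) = (3*m + 4)/(3*m - 4)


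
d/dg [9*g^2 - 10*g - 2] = 18*g - 10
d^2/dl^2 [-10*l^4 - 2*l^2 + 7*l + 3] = -120*l^2 - 4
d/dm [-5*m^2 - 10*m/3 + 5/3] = -10*m - 10/3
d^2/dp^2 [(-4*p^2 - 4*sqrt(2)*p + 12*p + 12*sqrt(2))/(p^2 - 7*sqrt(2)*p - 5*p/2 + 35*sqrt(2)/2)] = 32*(-16*sqrt(2)*p^3 + p^3 + 123*sqrt(2)*p^2 - 360*sqrt(2)*p - 42*p + 280 + 398*sqrt(2))/(8*p^6 - 168*sqrt(2)*p^5 - 60*p^5 + 1260*sqrt(2)*p^4 + 2502*p^4 - 17765*p^3 - 8638*sqrt(2)*p^3 + 44100*p^2 + 43785*sqrt(2)*p^2 - 102900*sqrt(2)*p - 36750*p + 85750*sqrt(2))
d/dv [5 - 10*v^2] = -20*v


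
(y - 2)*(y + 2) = y^2 - 4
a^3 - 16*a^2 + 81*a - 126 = (a - 7)*(a - 6)*(a - 3)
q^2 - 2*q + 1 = (q - 1)^2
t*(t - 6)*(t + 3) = t^3 - 3*t^2 - 18*t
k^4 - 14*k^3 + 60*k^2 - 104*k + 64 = (k - 8)*(k - 2)^3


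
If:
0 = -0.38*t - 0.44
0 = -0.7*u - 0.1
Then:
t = -1.16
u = -0.14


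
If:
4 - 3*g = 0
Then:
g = 4/3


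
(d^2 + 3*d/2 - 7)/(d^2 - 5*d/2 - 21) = (d - 2)/(d - 6)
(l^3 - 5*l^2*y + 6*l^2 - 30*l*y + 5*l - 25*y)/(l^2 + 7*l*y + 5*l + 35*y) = (l^2 - 5*l*y + l - 5*y)/(l + 7*y)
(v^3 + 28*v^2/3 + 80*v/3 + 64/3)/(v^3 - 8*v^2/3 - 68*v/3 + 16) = (3*v^2 + 16*v + 16)/(3*v^2 - 20*v + 12)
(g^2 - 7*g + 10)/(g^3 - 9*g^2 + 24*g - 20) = 1/(g - 2)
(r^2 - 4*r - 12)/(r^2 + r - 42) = (r + 2)/(r + 7)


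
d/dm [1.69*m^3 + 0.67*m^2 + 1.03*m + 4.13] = 5.07*m^2 + 1.34*m + 1.03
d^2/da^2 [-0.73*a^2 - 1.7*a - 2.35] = -1.46000000000000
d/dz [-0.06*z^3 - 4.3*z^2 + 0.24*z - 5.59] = -0.18*z^2 - 8.6*z + 0.24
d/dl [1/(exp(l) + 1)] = -1/(4*cosh(l/2)^2)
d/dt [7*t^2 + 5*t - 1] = 14*t + 5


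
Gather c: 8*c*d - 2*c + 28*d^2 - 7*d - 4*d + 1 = c*(8*d - 2) + 28*d^2 - 11*d + 1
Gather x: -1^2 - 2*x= -2*x - 1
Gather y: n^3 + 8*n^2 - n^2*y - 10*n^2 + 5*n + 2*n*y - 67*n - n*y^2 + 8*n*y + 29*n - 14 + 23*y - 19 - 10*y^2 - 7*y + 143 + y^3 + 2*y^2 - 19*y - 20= n^3 - 2*n^2 - 33*n + y^3 + y^2*(-n - 8) + y*(-n^2 + 10*n - 3) + 90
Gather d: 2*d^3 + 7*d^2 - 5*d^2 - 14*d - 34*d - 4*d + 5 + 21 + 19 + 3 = 2*d^3 + 2*d^2 - 52*d + 48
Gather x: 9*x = 9*x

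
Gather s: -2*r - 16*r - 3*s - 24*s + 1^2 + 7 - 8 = -18*r - 27*s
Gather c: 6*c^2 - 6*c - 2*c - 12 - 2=6*c^2 - 8*c - 14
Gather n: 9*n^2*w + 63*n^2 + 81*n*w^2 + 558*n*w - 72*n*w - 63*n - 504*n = n^2*(9*w + 63) + n*(81*w^2 + 486*w - 567)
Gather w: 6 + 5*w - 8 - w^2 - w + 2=-w^2 + 4*w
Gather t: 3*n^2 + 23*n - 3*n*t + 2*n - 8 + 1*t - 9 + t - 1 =3*n^2 + 25*n + t*(2 - 3*n) - 18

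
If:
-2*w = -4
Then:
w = 2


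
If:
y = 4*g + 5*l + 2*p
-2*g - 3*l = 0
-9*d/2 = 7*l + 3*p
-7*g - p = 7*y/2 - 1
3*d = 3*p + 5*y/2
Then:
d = 127/1416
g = 45/472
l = -15/236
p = 13/944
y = 43/472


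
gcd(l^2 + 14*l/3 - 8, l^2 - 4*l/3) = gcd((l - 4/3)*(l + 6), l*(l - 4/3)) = l - 4/3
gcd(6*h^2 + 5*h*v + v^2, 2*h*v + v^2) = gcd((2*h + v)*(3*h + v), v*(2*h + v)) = 2*h + v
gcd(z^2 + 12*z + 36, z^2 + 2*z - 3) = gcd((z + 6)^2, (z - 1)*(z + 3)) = 1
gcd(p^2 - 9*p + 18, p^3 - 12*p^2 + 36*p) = p - 6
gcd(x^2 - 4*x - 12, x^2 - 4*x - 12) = x^2 - 4*x - 12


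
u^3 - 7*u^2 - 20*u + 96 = (u - 8)*(u - 3)*(u + 4)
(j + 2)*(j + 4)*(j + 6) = j^3 + 12*j^2 + 44*j + 48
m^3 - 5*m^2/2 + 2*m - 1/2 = (m - 1)^2*(m - 1/2)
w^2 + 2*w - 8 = (w - 2)*(w + 4)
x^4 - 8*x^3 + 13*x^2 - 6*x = x*(x - 6)*(x - 1)^2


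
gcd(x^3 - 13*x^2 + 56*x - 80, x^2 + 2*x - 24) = x - 4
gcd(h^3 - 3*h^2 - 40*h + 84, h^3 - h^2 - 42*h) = h^2 - h - 42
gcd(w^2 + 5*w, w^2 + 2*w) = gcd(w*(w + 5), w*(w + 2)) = w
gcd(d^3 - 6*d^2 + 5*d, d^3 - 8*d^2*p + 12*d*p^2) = d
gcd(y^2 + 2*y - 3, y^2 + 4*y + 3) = y + 3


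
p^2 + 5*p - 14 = (p - 2)*(p + 7)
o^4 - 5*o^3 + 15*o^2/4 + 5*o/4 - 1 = (o - 4)*(o - 1)*(o - 1/2)*(o + 1/2)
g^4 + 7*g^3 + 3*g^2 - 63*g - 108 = (g - 3)*(g + 3)^2*(g + 4)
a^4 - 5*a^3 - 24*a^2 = a^2*(a - 8)*(a + 3)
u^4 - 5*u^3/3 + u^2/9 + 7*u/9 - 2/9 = (u - 1)^2*(u - 1/3)*(u + 2/3)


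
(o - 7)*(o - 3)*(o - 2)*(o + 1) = o^4 - 11*o^3 + 29*o^2 - o - 42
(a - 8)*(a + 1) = a^2 - 7*a - 8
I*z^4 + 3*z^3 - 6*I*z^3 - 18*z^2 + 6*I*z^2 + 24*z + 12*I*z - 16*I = (z - 4)*(z - 2)*(z - 2*I)*(I*z + 1)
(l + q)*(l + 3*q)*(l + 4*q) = l^3 + 8*l^2*q + 19*l*q^2 + 12*q^3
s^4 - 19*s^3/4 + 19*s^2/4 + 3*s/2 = s*(s - 3)*(s - 2)*(s + 1/4)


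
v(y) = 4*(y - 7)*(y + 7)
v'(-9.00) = -72.00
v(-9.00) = 128.00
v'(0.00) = 0.00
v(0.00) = -196.00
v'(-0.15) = -1.20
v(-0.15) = -195.91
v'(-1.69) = -13.52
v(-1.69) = -184.58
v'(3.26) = 26.08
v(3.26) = -153.49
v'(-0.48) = -3.84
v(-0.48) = -195.08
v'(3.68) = 29.44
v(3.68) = -141.83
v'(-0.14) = -1.12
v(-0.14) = -195.92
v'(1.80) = 14.40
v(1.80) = -183.04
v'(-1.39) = -11.12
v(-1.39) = -188.27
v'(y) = 8*y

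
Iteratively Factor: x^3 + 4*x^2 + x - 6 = (x + 2)*(x^2 + 2*x - 3) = (x - 1)*(x + 2)*(x + 3)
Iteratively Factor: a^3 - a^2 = (a)*(a^2 - a) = a*(a - 1)*(a)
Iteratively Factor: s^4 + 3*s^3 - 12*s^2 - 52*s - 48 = (s + 3)*(s^3 - 12*s - 16) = (s + 2)*(s + 3)*(s^2 - 2*s - 8) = (s - 4)*(s + 2)*(s + 3)*(s + 2)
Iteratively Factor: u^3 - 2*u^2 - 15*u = (u - 5)*(u^2 + 3*u) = (u - 5)*(u + 3)*(u)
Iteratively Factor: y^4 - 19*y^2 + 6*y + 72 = (y + 4)*(y^3 - 4*y^2 - 3*y + 18) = (y - 3)*(y + 4)*(y^2 - y - 6) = (y - 3)^2*(y + 4)*(y + 2)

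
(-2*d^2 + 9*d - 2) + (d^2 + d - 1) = -d^2 + 10*d - 3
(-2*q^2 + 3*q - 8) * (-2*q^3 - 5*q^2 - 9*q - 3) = 4*q^5 + 4*q^4 + 19*q^3 + 19*q^2 + 63*q + 24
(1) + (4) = 5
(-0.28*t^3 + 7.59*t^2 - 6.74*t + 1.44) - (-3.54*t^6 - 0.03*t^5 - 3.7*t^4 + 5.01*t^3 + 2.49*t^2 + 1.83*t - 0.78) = 3.54*t^6 + 0.03*t^5 + 3.7*t^4 - 5.29*t^3 + 5.1*t^2 - 8.57*t + 2.22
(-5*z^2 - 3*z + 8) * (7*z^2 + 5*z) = -35*z^4 - 46*z^3 + 41*z^2 + 40*z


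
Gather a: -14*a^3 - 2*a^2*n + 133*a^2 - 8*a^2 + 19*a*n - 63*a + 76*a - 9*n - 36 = -14*a^3 + a^2*(125 - 2*n) + a*(19*n + 13) - 9*n - 36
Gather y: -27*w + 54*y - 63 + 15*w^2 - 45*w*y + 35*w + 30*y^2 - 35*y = 15*w^2 + 8*w + 30*y^2 + y*(19 - 45*w) - 63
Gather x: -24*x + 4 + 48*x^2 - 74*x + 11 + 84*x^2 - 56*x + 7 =132*x^2 - 154*x + 22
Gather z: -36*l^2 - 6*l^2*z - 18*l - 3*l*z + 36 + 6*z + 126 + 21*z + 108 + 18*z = -36*l^2 - 18*l + z*(-6*l^2 - 3*l + 45) + 270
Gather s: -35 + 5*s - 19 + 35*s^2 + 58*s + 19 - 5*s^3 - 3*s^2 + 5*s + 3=-5*s^3 + 32*s^2 + 68*s - 32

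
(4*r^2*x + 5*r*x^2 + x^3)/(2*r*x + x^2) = (4*r^2 + 5*r*x + x^2)/(2*r + x)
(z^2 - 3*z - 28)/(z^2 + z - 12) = (z - 7)/(z - 3)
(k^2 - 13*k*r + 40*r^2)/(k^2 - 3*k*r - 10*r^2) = (k - 8*r)/(k + 2*r)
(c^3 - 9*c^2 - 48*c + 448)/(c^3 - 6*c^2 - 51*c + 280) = (c - 8)/(c - 5)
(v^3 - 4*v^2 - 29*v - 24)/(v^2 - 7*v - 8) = v + 3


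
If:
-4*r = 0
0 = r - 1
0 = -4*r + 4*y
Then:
No Solution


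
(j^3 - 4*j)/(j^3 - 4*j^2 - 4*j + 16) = j/(j - 4)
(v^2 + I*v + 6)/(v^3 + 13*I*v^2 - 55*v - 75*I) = (v - 2*I)/(v^2 + 10*I*v - 25)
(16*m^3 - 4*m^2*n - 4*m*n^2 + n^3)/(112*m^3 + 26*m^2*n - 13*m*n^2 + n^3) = (8*m^2 - 6*m*n + n^2)/(56*m^2 - 15*m*n + n^2)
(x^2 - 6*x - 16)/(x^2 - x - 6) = (x - 8)/(x - 3)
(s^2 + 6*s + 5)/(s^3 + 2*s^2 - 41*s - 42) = (s + 5)/(s^2 + s - 42)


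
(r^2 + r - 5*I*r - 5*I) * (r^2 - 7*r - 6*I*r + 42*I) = r^4 - 6*r^3 - 11*I*r^3 - 37*r^2 + 66*I*r^2 + 180*r + 77*I*r + 210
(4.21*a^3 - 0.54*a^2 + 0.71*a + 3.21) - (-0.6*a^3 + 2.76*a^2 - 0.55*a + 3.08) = 4.81*a^3 - 3.3*a^2 + 1.26*a + 0.13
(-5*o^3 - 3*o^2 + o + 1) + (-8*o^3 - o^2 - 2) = -13*o^3 - 4*o^2 + o - 1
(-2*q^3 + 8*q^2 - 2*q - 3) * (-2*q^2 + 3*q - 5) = 4*q^5 - 22*q^4 + 38*q^3 - 40*q^2 + q + 15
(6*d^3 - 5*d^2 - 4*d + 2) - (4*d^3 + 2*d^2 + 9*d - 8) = 2*d^3 - 7*d^2 - 13*d + 10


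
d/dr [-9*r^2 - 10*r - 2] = -18*r - 10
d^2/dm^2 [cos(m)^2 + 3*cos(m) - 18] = -3*cos(m) - 2*cos(2*m)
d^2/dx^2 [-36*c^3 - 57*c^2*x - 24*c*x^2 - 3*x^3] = -48*c - 18*x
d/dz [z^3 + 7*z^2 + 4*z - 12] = 3*z^2 + 14*z + 4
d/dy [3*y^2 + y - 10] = 6*y + 1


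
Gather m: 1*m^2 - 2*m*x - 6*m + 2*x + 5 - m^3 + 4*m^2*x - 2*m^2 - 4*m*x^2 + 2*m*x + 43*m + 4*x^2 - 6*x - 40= -m^3 + m^2*(4*x - 1) + m*(37 - 4*x^2) + 4*x^2 - 4*x - 35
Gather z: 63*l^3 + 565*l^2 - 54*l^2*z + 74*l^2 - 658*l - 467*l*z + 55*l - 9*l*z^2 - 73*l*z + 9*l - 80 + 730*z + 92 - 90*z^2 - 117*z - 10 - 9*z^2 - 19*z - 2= 63*l^3 + 639*l^2 - 594*l + z^2*(-9*l - 99) + z*(-54*l^2 - 540*l + 594)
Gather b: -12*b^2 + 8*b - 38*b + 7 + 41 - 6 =-12*b^2 - 30*b + 42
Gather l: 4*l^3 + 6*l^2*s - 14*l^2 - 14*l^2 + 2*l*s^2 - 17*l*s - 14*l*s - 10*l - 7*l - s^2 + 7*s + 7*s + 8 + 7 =4*l^3 + l^2*(6*s - 28) + l*(2*s^2 - 31*s - 17) - s^2 + 14*s + 15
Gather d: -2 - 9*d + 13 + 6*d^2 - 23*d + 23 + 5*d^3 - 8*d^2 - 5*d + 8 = 5*d^3 - 2*d^2 - 37*d + 42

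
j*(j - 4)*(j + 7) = j^3 + 3*j^2 - 28*j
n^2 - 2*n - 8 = (n - 4)*(n + 2)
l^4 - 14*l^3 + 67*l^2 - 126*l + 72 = (l - 6)*(l - 4)*(l - 3)*(l - 1)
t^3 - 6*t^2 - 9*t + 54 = (t - 6)*(t - 3)*(t + 3)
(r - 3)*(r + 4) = r^2 + r - 12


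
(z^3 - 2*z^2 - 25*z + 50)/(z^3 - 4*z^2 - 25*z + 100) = (z - 2)/(z - 4)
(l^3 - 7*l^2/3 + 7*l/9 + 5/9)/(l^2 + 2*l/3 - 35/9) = (3*l^2 - 2*l - 1)/(3*l + 7)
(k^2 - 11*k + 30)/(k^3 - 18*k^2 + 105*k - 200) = (k - 6)/(k^2 - 13*k + 40)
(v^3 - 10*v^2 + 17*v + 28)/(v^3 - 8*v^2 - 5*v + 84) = (v + 1)/(v + 3)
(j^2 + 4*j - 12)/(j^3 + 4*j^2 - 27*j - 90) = (j - 2)/(j^2 - 2*j - 15)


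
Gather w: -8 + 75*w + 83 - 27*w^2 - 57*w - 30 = -27*w^2 + 18*w + 45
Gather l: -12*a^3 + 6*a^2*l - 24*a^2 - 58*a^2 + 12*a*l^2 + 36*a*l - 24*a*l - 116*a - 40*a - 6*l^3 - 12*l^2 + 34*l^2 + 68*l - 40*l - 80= -12*a^3 - 82*a^2 - 156*a - 6*l^3 + l^2*(12*a + 22) + l*(6*a^2 + 12*a + 28) - 80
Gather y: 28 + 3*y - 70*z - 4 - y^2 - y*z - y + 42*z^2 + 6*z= -y^2 + y*(2 - z) + 42*z^2 - 64*z + 24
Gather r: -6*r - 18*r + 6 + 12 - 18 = -24*r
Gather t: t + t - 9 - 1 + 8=2*t - 2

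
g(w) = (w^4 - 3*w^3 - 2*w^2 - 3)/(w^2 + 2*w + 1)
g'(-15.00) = -34.95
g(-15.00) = 307.64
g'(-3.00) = -9.00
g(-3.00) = 35.25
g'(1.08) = -0.54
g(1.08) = -1.79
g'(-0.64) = 106.03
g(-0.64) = -22.11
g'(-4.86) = -14.15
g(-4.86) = 57.18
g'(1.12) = -0.55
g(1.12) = -1.81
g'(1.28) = -0.54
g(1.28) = -1.90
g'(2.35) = 0.56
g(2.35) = -2.00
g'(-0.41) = 29.77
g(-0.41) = -8.91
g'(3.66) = 2.75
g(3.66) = 0.12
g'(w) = (-2*w - 2)*(w^4 - 3*w^3 - 2*w^2 - 3)/(w^2 + 2*w + 1)^2 + (4*w^3 - 9*w^2 - 4*w)/(w^2 + 2*w + 1)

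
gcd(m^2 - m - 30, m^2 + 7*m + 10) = m + 5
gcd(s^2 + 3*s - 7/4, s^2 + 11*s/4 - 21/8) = s + 7/2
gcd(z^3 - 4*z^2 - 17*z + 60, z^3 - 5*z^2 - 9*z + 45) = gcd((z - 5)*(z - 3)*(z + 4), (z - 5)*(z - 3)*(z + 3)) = z^2 - 8*z + 15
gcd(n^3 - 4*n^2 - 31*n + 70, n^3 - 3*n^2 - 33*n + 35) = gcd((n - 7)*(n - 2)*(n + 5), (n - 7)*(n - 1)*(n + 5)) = n^2 - 2*n - 35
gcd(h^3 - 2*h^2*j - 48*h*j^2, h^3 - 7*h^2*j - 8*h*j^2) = h^2 - 8*h*j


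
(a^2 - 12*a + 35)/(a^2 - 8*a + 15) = (a - 7)/(a - 3)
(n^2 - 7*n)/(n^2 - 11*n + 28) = n/(n - 4)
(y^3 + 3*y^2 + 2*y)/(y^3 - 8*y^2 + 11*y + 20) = y*(y + 2)/(y^2 - 9*y + 20)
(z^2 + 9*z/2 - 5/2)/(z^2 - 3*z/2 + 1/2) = (z + 5)/(z - 1)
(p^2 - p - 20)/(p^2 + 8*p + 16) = (p - 5)/(p + 4)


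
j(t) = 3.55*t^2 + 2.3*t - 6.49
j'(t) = 7.1*t + 2.3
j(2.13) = 14.51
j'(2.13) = 17.42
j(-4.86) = 66.18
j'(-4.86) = -32.21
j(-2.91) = 16.88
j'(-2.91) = -18.36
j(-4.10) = 43.76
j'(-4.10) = -26.81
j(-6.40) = 124.20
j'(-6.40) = -43.14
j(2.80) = 27.78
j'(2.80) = 22.18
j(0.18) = -5.96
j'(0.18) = 3.58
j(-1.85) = 1.40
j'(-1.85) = -10.84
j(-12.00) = 477.11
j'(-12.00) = -82.90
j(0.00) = -6.49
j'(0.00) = 2.30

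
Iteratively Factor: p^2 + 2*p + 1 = (p + 1)*(p + 1)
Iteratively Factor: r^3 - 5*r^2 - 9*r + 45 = (r - 5)*(r^2 - 9) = (r - 5)*(r - 3)*(r + 3)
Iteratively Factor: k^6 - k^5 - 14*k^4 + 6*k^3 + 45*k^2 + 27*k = (k + 3)*(k^5 - 4*k^4 - 2*k^3 + 12*k^2 + 9*k) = (k - 3)*(k + 3)*(k^4 - k^3 - 5*k^2 - 3*k) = (k - 3)*(k + 1)*(k + 3)*(k^3 - 2*k^2 - 3*k) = k*(k - 3)*(k + 1)*(k + 3)*(k^2 - 2*k - 3) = k*(k - 3)*(k + 1)^2*(k + 3)*(k - 3)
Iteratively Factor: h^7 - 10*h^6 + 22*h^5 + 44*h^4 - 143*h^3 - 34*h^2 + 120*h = (h - 4)*(h^6 - 6*h^5 - 2*h^4 + 36*h^3 + h^2 - 30*h) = h*(h - 4)*(h^5 - 6*h^4 - 2*h^3 + 36*h^2 + h - 30) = h*(h - 4)*(h + 2)*(h^4 - 8*h^3 + 14*h^2 + 8*h - 15) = h*(h - 4)*(h - 1)*(h + 2)*(h^3 - 7*h^2 + 7*h + 15) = h*(h - 4)*(h - 3)*(h - 1)*(h + 2)*(h^2 - 4*h - 5) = h*(h - 5)*(h - 4)*(h - 3)*(h - 1)*(h + 2)*(h + 1)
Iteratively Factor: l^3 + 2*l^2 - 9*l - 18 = (l + 2)*(l^2 - 9) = (l - 3)*(l + 2)*(l + 3)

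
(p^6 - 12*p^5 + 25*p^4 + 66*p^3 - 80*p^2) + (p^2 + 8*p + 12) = p^6 - 12*p^5 + 25*p^4 + 66*p^3 - 79*p^2 + 8*p + 12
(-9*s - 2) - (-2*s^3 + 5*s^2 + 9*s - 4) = 2*s^3 - 5*s^2 - 18*s + 2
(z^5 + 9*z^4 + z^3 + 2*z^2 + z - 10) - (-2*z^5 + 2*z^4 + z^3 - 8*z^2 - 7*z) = 3*z^5 + 7*z^4 + 10*z^2 + 8*z - 10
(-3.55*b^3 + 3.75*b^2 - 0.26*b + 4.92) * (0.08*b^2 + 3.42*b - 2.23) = -0.284*b^5 - 11.841*b^4 + 20.7207*b^3 - 8.8581*b^2 + 17.4062*b - 10.9716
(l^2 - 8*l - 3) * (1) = l^2 - 8*l - 3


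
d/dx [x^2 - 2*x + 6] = 2*x - 2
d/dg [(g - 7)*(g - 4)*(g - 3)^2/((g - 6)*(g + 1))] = 2*(g^5 - 16*g^4 + 73*g^3 + 29*g^2 - 870*g + 1431)/(g^4 - 10*g^3 + 13*g^2 + 60*g + 36)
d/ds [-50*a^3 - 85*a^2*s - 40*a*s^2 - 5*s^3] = -85*a^2 - 80*a*s - 15*s^2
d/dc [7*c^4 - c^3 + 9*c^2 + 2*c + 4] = 28*c^3 - 3*c^2 + 18*c + 2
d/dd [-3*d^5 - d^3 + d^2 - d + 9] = -15*d^4 - 3*d^2 + 2*d - 1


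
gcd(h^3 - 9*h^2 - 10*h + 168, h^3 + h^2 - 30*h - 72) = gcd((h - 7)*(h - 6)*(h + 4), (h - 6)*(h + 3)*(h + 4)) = h^2 - 2*h - 24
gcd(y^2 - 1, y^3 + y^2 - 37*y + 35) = y - 1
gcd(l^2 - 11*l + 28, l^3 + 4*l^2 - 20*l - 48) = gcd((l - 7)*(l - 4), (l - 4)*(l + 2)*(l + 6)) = l - 4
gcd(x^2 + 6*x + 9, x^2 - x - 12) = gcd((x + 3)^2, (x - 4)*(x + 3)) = x + 3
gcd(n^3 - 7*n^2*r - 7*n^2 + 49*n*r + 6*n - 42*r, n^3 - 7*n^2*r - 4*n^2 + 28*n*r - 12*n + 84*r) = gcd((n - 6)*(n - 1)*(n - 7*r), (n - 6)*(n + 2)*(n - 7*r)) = -n^2 + 7*n*r + 6*n - 42*r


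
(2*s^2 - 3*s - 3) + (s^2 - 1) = 3*s^2 - 3*s - 4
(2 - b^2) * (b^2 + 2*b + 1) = -b^4 - 2*b^3 + b^2 + 4*b + 2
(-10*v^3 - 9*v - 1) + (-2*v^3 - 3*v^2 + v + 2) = -12*v^3 - 3*v^2 - 8*v + 1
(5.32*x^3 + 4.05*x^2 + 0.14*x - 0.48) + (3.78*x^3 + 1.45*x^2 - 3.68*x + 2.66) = 9.1*x^3 + 5.5*x^2 - 3.54*x + 2.18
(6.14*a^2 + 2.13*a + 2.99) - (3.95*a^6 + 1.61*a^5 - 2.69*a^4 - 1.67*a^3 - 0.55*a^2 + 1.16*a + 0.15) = -3.95*a^6 - 1.61*a^5 + 2.69*a^4 + 1.67*a^3 + 6.69*a^2 + 0.97*a + 2.84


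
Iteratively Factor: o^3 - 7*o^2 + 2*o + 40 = (o - 5)*(o^2 - 2*o - 8) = (o - 5)*(o + 2)*(o - 4)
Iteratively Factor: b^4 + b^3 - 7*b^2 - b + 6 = (b - 1)*(b^3 + 2*b^2 - 5*b - 6) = (b - 2)*(b - 1)*(b^2 + 4*b + 3) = (b - 2)*(b - 1)*(b + 1)*(b + 3)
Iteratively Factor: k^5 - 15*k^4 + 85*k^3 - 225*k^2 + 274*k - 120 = (k - 5)*(k^4 - 10*k^3 + 35*k^2 - 50*k + 24) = (k - 5)*(k - 2)*(k^3 - 8*k^2 + 19*k - 12) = (k - 5)*(k - 3)*(k - 2)*(k^2 - 5*k + 4) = (k - 5)*(k - 3)*(k - 2)*(k - 1)*(k - 4)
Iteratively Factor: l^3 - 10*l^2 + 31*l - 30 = (l - 2)*(l^2 - 8*l + 15) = (l - 3)*(l - 2)*(l - 5)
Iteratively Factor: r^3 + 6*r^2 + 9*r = (r + 3)*(r^2 + 3*r) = (r + 3)^2*(r)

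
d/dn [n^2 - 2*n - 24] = 2*n - 2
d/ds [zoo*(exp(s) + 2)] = zoo*exp(s)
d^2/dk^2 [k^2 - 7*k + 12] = 2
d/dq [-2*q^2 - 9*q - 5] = -4*q - 9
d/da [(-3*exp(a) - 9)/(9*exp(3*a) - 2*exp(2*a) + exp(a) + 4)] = 3*((exp(a) + 3)*(27*exp(2*a) - 4*exp(a) + 1) - 9*exp(3*a) + 2*exp(2*a) - exp(a) - 4)*exp(a)/(9*exp(3*a) - 2*exp(2*a) + exp(a) + 4)^2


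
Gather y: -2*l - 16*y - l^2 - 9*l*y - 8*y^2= -l^2 - 2*l - 8*y^2 + y*(-9*l - 16)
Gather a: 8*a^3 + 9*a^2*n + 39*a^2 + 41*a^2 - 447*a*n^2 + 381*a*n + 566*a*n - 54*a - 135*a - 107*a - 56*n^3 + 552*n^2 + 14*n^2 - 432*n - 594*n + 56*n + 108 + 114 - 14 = 8*a^3 + a^2*(9*n + 80) + a*(-447*n^2 + 947*n - 296) - 56*n^3 + 566*n^2 - 970*n + 208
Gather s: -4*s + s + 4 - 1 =3 - 3*s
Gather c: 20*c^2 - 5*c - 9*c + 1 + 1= 20*c^2 - 14*c + 2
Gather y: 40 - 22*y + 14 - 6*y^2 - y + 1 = -6*y^2 - 23*y + 55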